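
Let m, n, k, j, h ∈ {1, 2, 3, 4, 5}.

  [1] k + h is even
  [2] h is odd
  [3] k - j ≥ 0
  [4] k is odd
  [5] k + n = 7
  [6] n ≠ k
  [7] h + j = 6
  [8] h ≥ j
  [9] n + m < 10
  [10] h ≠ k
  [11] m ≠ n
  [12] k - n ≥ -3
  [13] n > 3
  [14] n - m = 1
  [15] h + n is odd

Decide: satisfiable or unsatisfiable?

One satisfying assignment is m = 3, n = 4, k = 3, j = 1, h = 5.
For the less obvious constraints — constraint 3: k - j = 2; constraint 5: k + n = 7; constraint 7: h + j = 6 — and the others hold by inspection.

Satisfiable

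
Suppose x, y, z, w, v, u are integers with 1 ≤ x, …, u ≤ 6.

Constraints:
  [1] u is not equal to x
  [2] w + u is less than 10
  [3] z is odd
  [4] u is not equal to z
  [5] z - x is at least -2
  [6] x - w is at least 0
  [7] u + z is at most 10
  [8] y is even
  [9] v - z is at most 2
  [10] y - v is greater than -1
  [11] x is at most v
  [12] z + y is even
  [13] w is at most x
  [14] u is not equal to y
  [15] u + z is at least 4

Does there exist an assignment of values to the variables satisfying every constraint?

Constraint 3 makes z odd and constraint 8 makes y even, so z + y must be odd. Constraint 12 says z + y is even — contradiction.

Unsatisfiable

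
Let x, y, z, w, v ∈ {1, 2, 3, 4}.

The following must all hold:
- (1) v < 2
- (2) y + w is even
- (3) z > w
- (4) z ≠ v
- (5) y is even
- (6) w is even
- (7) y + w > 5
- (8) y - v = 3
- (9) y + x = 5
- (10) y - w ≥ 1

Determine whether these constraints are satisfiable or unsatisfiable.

Satisfiable

The assignment x = 1, y = 4, z = 3, w = 2, v = 1 works:
  constraint 7 holds since y + w = 6.
  constraint 8 holds since y - v = 3.
The rest check out directly.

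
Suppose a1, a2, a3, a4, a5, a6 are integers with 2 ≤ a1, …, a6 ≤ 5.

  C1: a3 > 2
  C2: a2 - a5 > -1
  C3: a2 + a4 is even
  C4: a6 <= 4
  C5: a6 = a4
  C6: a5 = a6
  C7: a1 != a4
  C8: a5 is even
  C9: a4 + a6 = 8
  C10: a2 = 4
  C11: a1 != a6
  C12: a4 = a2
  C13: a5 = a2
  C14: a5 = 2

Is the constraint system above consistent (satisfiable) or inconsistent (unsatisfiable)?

Constraint 14 fixes a5 = 2 and constraint 10 fixes a2 = 4. Constraints 5, 6, and 12 give a5 = a6 = a4 = a2, so a5 = a2. But 2 ≠ 4 — contradiction.

Unsatisfiable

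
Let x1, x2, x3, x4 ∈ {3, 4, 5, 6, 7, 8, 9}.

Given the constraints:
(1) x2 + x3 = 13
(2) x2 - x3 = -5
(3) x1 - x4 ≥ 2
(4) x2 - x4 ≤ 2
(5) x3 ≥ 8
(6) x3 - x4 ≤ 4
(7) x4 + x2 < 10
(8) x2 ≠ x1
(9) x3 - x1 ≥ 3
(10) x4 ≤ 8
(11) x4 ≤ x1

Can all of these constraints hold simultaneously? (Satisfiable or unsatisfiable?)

Unsatisfiable

Constraints 3, 6, and 9 give x3 − x1 ≥ 3, x1 − x4 ≥ 2, x4 − x3 ≥ -4.
Adding all 3 inequalities: the left sides telescope to 0, and the right sides sum to 3 + 2 + (-4) = 1. So 0 ≥ 1, which is false.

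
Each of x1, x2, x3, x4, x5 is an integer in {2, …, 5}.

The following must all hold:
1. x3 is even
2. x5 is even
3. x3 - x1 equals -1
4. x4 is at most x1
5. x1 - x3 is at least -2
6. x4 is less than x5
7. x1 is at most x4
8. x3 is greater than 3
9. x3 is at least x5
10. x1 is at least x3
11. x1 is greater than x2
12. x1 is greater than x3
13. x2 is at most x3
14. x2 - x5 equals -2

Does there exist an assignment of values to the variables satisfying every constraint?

Unsatisfiable

Constraints 6, 7, 9, and 12 give x1 ≤ x4, x4 < x5, x5 ≤ x3, x3 < x1. Chaining: x1 ≤ x4 < x5 ≤ x3 < x1, which forces x1 < x1 — impossible.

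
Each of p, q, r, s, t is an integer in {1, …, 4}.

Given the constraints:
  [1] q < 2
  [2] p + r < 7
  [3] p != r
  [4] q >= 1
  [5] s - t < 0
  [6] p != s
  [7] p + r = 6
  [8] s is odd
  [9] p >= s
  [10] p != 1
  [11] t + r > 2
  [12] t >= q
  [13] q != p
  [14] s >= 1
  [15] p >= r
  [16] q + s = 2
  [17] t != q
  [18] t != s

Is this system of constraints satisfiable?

Take p = 4, q = 1, r = 2, s = 1, t = 3. Then constraint 2: p + r = 6; constraint 5: s - t = -2; constraint 7: p + r = 6, and every other listed constraint is also met.

Satisfiable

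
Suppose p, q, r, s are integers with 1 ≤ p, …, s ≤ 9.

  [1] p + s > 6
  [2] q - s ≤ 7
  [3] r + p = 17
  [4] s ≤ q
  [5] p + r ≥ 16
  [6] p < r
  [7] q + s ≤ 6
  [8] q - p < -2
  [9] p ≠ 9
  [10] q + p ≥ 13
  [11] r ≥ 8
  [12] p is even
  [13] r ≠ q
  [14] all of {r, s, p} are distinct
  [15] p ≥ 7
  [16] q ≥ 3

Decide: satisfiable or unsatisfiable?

Satisfiable

One satisfying assignment is p = 8, q = 5, r = 9, s = 1.
For the less obvious constraints — constraint 1: p + s = 9; constraint 2: q - s = 4; constraint 3: r + p = 17 — and the others hold by inspection.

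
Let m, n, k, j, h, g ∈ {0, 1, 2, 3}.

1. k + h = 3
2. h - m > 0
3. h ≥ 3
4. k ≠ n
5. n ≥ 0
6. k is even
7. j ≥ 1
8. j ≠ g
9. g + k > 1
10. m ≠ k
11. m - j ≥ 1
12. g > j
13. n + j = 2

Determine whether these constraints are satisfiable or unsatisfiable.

Try m = 2, n = 1, k = 0, j = 1, h = 3, g = 3.
Check constraint 1: k + h = 3; constraint 2: h - m = 1; constraint 9: g + k = 3. The remaining constraints are straightforward to verify.

Satisfiable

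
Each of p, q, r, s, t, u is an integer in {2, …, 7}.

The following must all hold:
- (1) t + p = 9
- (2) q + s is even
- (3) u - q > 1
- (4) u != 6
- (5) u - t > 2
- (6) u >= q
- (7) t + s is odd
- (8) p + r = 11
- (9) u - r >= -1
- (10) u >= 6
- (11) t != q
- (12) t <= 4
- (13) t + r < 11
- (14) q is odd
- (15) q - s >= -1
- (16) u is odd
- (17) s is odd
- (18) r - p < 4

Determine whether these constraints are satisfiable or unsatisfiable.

Try p = 5, q = 3, r = 6, s = 3, t = 4, u = 7.
Check constraint 1: t + p = 9; constraint 3: u - q = 4; constraint 5: u - t = 3. The remaining constraints are straightforward to verify.

Satisfiable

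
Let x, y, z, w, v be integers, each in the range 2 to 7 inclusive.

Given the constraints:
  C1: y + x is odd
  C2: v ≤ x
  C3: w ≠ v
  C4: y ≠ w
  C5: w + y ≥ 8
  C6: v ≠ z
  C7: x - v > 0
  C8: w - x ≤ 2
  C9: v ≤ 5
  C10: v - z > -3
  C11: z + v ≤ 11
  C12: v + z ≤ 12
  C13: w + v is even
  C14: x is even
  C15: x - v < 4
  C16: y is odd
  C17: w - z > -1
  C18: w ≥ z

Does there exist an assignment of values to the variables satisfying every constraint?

Satisfiable

Setting (x, y, z, w, v) = (6, 5, 6, 6, 4) satisfies everything: constraint 5: w + y = 11; constraint 7: x - v = 2; constraint 8: w - x = 0, and the others follow.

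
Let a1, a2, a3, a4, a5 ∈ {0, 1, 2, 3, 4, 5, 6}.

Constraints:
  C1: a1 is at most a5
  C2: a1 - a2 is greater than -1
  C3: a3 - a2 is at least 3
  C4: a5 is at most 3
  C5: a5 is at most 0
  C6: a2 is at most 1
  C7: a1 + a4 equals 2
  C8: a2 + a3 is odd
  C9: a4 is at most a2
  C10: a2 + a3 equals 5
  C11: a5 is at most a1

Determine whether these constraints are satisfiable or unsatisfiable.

Unsatisfiable

From constraints 1 and 5: a1 ≤ a5 ≤ 0. From constraints 6 and 9: a4 ≤ a2 ≤ 1. Hence a1 + a4 ≤ 1. But constraint 7 requires a1 + a4 = 2, and 2 > 1. Contradiction.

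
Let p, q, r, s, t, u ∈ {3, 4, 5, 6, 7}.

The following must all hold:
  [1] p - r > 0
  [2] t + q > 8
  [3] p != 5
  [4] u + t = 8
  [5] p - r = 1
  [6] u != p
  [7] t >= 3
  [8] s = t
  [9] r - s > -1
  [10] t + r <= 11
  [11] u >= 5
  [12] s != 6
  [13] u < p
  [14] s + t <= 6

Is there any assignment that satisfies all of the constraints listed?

One satisfying assignment is p = 6, q = 6, r = 5, s = 3, t = 3, u = 5.
For the less obvious constraints — constraint 1: p - r = 1; constraint 2: t + q = 9 — and the others hold by inspection.

Satisfiable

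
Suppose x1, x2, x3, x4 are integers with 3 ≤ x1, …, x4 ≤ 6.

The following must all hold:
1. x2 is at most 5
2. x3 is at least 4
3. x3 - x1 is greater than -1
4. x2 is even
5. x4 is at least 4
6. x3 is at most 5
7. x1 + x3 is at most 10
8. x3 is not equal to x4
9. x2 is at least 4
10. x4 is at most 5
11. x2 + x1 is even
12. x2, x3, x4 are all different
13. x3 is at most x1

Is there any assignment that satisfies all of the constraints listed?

Constraints 1, 2, 5, 6, 9, and 10 confine each of x2, x3, x4 to the 2 values {4, 5}.
Constraint 12 requires all 3 of them to be distinct, but only 2 values are available — impossible by the pigeonhole principle.

Unsatisfiable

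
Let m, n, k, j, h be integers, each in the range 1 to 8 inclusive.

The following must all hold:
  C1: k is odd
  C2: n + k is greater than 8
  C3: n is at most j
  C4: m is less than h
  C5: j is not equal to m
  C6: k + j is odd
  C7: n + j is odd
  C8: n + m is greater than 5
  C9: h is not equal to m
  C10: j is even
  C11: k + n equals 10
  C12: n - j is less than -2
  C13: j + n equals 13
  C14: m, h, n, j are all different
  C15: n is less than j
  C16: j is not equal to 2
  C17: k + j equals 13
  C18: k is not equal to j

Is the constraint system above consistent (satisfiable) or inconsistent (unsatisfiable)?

The assignment m = 1, n = 5, k = 5, j = 8, h = 6 works:
  constraint 2 holds since n + k = 10.
  constraint 8 holds since n + m = 6.
  constraint 11 holds since k + n = 10.
The rest check out directly.

Satisfiable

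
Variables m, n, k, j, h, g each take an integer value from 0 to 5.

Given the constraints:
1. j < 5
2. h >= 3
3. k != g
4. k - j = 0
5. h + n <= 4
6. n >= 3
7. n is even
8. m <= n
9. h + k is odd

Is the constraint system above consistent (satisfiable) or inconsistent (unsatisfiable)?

Unsatisfiable

From constraint 2: h ≥ 3. From constraint 6: n ≥ 3. Hence h + n ≥ 6. But constraint 5 requires h + n ≤ 4, and 4 < 6. Contradiction.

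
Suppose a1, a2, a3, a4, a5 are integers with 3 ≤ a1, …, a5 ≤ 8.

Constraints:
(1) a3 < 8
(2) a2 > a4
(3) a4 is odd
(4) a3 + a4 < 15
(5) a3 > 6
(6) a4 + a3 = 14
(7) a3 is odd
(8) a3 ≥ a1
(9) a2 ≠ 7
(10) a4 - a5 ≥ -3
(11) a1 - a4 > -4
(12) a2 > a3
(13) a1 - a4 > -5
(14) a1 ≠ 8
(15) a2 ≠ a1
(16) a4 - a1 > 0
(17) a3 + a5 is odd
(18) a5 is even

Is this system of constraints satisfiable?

Setting (a1, a2, a3, a4, a5) = (5, 8, 7, 7, 8) satisfies everything: constraint 4: a3 + a4 = 14; constraint 6: a4 + a3 = 14; constraint 10: a4 - a5 = -1, and the others follow.

Satisfiable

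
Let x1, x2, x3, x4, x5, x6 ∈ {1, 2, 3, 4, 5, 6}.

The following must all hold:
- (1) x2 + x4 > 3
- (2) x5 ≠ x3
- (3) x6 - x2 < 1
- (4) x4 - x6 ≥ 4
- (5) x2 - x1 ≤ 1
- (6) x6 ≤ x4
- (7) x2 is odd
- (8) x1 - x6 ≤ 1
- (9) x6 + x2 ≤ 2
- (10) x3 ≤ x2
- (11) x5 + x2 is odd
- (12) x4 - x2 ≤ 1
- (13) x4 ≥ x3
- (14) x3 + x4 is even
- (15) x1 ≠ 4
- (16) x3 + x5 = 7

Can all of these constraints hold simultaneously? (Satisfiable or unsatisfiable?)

Constraints 4, 5, 8, and 12 give x1 − x2 ≥ -1, x2 − x4 ≥ -1, x4 − x6 ≥ 4, x6 − x1 ≥ -1.
Adding all 4 inequalities: the left sides telescope to 0, and the right sides sum to (-1) + (-1) + 4 + (-1) = 1. So 0 ≥ 1, which is false.

Unsatisfiable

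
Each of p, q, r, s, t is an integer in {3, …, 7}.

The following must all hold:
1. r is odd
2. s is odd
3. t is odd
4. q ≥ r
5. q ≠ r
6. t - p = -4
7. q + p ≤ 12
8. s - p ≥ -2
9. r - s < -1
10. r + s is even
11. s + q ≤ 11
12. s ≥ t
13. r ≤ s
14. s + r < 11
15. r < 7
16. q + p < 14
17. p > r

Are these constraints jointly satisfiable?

Setting (p, q, r, s, t) = (7, 4, 3, 5, 3) satisfies everything: constraint 6: t - p = -4; constraint 7: q + p = 11, and the others follow.

Satisfiable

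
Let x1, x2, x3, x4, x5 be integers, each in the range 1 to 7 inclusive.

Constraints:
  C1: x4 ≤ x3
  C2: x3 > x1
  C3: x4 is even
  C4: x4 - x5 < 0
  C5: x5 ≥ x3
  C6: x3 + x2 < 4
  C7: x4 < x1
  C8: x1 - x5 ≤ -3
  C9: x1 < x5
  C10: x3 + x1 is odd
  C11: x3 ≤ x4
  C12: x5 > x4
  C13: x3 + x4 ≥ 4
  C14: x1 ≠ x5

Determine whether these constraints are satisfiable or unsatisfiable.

Unsatisfiable

Constraints 2, 7, and 11 give x3 ≤ x4, x4 < x1, x1 < x3. Chaining: x3 ≤ x4 < x1 < x3, which forces x3 < x3 — impossible.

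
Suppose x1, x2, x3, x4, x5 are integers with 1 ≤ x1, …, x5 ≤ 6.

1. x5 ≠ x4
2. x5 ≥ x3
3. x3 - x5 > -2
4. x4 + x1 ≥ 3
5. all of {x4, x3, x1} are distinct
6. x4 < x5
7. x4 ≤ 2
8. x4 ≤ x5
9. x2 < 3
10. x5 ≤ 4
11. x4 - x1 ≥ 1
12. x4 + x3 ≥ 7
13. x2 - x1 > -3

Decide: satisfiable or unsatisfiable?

From constraint 7: x4 ≤ 2. From constraints 2 and 10: x3 ≤ x5 ≤ 4. Hence x4 + x3 ≤ 6. But constraint 12 requires x4 + x3 ≥ 7, and 7 > 6. Contradiction.

Unsatisfiable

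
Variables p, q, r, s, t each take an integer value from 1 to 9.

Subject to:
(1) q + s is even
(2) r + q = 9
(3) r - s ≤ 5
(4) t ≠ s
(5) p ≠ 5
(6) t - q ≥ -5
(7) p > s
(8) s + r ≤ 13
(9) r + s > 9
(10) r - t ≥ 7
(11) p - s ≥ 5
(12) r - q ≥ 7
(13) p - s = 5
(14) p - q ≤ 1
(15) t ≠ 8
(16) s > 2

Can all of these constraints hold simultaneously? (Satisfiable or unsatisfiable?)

Unsatisfiable

Constraints 3, 6, 10, 11, and 14 give p − s ≥ 5, s − r ≥ -5, r − t ≥ 7, t − q ≥ -5, q − p ≥ -1.
Adding all 5 inequalities: the left sides telescope to 0, and the right sides sum to 5 + (-5) + 7 + (-5) + (-1) = 1. So 0 ≥ 1, which is false.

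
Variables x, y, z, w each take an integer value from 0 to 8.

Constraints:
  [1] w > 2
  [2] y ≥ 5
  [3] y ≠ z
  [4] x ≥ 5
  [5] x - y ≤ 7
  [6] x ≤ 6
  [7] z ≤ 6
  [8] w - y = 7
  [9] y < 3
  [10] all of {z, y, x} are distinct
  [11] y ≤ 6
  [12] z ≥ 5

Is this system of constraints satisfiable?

Unsatisfiable

Constraints 2, 4, 6, 7, 11, and 12 confine each of z, y, x to the 2 values {5, 6}.
Constraint 10 requires all 3 of them to be distinct, but only 2 values are available — impossible by the pigeonhole principle.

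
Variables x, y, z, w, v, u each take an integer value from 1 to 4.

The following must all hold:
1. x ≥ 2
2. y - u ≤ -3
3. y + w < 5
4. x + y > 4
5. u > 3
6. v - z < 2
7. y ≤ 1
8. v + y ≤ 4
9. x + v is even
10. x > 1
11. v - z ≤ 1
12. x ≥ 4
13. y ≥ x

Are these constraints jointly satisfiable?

From constraints 12 and 13: y ≥ x and x ≥ 4, so y ≥ 4. From constraint 7: y ≤ 1. But 1 < 4, so no value of y works.

Unsatisfiable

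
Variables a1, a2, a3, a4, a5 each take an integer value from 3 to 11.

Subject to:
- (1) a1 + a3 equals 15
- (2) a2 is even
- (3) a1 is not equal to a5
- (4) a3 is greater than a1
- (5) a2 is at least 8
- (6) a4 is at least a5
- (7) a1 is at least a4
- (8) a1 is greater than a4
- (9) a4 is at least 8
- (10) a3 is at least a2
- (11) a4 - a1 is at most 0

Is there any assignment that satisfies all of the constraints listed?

From constraints 7 and 9: a1 ≥ a4 ≥ 8. From constraints 5 and 10: a3 ≥ a2 ≥ 8. Hence a1 + a3 ≥ 16. But constraint 1 requires a1 + a3 = 15, and 15 < 16. Contradiction.

Unsatisfiable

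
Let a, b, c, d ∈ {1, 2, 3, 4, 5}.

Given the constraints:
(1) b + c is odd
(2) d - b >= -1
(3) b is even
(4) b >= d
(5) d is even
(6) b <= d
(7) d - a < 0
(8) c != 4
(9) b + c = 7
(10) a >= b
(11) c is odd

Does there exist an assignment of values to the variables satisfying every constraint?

Satisfiable

Try a = 5, b = 4, c = 3, d = 4.
Check constraint 2: d - b = 0; constraint 7: d - a = -1; constraint 9: b + c = 7. The remaining constraints are straightforward to verify.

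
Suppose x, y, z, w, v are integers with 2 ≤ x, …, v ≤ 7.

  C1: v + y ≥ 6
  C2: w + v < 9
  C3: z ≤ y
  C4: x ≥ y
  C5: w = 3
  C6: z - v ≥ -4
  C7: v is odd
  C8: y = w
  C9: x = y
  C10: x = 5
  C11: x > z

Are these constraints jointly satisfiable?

Unsatisfiable

Constraint 10 fixes x = 5 and constraint 5 fixes w = 3. Constraints 8 and 9 give x = y = w, so x = w. But 5 ≠ 3 — contradiction.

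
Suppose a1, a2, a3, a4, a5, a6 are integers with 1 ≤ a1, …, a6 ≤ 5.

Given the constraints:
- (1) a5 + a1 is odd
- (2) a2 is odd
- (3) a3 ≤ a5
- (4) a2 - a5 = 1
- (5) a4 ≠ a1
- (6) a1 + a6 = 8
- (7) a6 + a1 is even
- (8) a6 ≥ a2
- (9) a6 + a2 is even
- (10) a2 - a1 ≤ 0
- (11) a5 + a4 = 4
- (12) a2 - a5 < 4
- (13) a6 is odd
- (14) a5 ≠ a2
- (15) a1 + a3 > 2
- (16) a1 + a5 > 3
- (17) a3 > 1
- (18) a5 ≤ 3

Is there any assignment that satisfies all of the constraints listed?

Satisfiable

Take a1 = 3, a2 = 3, a3 = 2, a4 = 2, a5 = 2, a6 = 5. Then constraint 4: a2 - a5 = 1; constraint 6: a1 + a6 = 8, and every other listed constraint is also met.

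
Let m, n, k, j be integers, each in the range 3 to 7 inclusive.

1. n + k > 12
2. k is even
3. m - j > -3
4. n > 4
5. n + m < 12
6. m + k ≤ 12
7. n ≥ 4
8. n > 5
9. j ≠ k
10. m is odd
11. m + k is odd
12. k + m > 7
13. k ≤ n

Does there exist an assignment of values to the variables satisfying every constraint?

Satisfiable

Take m = 3, n = 7, k = 6, j = 3. Then constraint 1: n + k = 13; constraint 3: m - j = 0, and every other listed constraint is also met.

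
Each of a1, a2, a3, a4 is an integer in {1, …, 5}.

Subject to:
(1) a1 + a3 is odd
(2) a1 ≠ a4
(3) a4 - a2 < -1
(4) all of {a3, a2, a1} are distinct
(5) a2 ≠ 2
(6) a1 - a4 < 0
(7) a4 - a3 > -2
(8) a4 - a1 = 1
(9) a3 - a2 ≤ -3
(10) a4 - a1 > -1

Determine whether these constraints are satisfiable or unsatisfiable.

Setting (a1, a2, a3, a4) = (1, 5, 2, 2) satisfies everything: constraint 3: a4 - a2 = -3; constraint 6: a1 - a4 = -1, and the others follow.

Satisfiable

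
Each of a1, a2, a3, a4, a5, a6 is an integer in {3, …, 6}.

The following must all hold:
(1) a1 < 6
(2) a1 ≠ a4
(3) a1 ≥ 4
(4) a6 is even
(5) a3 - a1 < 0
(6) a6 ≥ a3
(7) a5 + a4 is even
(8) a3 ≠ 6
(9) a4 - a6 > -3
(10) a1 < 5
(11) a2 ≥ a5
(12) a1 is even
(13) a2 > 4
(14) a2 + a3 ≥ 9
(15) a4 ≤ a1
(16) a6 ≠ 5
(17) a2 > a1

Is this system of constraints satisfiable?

One satisfying assignment is a1 = 4, a2 = 6, a3 = 3, a4 = 3, a5 = 5, a6 = 4.
For the less obvious constraints — constraint 5: a3 - a1 = -1; constraint 9: a4 - a6 = -1 — and the others hold by inspection.

Satisfiable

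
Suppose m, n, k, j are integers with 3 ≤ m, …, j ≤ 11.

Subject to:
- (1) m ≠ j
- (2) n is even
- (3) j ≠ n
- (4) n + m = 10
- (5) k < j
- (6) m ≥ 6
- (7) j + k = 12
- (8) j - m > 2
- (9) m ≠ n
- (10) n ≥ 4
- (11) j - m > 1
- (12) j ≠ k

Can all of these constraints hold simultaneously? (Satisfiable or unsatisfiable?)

Satisfiable

Take m = 6, n = 4, k = 3, j = 9. Then constraint 4: n + m = 10; constraint 7: j + k = 12, and every other listed constraint is also met.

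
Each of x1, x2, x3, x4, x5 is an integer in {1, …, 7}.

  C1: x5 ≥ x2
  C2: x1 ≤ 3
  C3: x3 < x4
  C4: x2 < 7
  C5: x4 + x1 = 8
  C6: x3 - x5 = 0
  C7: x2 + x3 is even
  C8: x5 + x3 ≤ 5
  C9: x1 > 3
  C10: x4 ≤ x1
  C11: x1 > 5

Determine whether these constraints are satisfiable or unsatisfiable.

Unsatisfiable

From constraint 11: x1 ≥ 6. From constraint 2: x1 ≤ 3. But 3 < 6, so no value of x1 works.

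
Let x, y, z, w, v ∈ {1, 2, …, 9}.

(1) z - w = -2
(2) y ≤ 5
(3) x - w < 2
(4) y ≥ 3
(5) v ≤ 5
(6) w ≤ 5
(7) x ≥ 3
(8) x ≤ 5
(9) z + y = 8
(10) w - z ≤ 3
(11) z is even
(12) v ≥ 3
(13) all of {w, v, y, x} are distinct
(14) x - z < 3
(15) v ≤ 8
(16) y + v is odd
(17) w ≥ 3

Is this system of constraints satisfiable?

Unsatisfiable

Constraints 2, 4, 5, 6, 7, 8, 12, and 17 confine each of w, v, y, x to the 3 values {3, …, 5}.
Constraint 13 requires all 4 of them to be distinct, but only 3 values are available — impossible by the pigeonhole principle.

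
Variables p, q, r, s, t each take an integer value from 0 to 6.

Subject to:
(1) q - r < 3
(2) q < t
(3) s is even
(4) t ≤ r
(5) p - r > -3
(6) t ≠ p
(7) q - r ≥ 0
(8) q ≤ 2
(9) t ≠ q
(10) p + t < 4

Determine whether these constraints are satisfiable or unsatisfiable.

Unsatisfiable

Constraints 2, 4, and 7 give q < t, t ≤ r, r ≤ q. Chaining: q < t ≤ r ≤ q, which forces q < q — impossible.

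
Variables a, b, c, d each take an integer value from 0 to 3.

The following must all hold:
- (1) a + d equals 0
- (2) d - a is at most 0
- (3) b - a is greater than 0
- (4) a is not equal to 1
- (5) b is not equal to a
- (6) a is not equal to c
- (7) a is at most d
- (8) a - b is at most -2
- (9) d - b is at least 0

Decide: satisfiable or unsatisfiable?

Constraints 2, 8, and 9 give a − d ≥ 0, d − b ≥ 0, b − a ≥ 2.
Adding all 3 inequalities: the left sides telescope to 0, and the right sides sum to 0 + 0 + 2 = 2. So 0 ≥ 2, which is false.

Unsatisfiable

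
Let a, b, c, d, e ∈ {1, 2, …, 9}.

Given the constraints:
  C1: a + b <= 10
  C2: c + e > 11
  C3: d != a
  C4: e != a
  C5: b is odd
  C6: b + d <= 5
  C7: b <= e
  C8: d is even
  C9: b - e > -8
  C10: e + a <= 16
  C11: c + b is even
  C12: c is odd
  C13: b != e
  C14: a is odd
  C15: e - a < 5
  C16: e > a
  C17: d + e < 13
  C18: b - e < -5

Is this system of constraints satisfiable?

The assignment a = 7, b = 3, c = 3, d = 2, e = 9 works:
  constraint 1 holds since a + b = 10.
  constraint 2 holds since c + e = 12.
  constraint 6 holds since b + d = 5.
The rest check out directly.

Satisfiable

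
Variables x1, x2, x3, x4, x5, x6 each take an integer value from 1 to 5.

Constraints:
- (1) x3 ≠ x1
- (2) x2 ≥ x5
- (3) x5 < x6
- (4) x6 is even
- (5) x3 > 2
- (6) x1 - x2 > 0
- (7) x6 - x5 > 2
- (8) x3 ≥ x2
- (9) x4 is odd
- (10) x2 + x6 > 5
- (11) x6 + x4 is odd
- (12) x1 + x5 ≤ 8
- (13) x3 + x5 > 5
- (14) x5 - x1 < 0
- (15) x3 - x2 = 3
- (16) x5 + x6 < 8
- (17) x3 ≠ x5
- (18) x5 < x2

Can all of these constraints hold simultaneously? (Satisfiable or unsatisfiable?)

Take x1 = 4, x2 = 2, x3 = 5, x4 = 5, x5 = 1, x6 = 4. Then constraint 6: x1 - x2 = 2; constraint 7: x6 - x5 = 3; constraint 10: x2 + x6 = 6, and every other listed constraint is also met.

Satisfiable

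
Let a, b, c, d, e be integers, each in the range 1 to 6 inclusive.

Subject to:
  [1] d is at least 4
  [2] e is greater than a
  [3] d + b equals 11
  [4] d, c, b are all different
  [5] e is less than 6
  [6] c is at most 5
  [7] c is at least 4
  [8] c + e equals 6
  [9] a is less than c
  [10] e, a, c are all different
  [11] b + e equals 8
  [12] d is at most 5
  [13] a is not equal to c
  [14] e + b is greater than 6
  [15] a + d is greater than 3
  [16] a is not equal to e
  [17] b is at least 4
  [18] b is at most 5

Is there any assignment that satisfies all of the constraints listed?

Constraints 1, 6, 7, 12, 17, and 18 confine each of d, c, b to the 2 values {4, 5}.
Constraint 4 requires all 3 of them to be distinct, but only 2 values are available — impossible by the pigeonhole principle.

Unsatisfiable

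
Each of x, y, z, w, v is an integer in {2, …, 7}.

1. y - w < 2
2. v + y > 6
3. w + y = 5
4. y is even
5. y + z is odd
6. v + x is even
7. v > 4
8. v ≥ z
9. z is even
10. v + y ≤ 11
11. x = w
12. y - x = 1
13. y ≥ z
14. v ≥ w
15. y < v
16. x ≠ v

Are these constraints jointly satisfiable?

Constraint 4 makes y even and constraint 9 makes z even, so y + z must be even. Constraint 5 says y + z is odd — contradiction.

Unsatisfiable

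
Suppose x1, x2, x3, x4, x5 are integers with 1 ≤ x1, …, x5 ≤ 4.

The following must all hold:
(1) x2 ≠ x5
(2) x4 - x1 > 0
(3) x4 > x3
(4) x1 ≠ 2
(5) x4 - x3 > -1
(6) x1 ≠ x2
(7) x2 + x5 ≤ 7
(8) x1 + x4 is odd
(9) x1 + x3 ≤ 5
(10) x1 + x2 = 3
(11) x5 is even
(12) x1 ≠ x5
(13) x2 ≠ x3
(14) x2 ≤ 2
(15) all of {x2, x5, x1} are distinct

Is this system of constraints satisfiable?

The assignment x1 = 1, x2 = 2, x3 = 3, x4 = 4, x5 = 4 works:
  constraint 2 holds since x4 - x1 = 3.
  constraint 5 holds since x4 - x3 = 1.
The rest check out directly.

Satisfiable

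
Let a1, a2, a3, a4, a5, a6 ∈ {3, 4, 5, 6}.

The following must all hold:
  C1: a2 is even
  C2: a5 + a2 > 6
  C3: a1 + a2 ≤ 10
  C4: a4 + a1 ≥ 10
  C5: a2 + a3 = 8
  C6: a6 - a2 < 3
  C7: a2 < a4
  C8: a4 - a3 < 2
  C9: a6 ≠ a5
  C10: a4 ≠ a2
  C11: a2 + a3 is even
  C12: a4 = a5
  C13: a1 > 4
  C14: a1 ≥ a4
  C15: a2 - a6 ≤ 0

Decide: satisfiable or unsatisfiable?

Take a1 = 5, a2 = 4, a3 = 4, a4 = 5, a5 = 5, a6 = 6. Then constraint 2: a5 + a2 = 9; constraint 3: a1 + a2 = 9, and every other listed constraint is also met.

Satisfiable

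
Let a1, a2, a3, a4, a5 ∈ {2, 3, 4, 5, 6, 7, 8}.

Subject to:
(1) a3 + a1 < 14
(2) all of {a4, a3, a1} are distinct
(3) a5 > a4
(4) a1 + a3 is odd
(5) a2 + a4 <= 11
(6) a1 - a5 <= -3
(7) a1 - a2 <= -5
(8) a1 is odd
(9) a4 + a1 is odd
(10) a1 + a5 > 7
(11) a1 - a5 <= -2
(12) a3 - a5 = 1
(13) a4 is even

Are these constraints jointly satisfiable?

Satisfiable

The assignment a1 = 3, a2 = 8, a3 = 8, a4 = 2, a5 = 7 works:
  constraint 1 holds since a3 + a1 = 11.
  constraint 5 holds since a2 + a4 = 10.
The rest check out directly.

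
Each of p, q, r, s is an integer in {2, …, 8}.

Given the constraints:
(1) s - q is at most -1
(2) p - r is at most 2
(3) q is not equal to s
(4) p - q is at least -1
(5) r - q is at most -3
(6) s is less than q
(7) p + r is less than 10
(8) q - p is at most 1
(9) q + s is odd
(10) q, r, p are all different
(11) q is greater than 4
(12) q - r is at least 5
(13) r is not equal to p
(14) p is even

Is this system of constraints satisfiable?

Unsatisfiable

Constraints 2, 4, and 12 give q − r ≥ 5, r − p ≥ -2, p − q ≥ -1.
Adding all 3 inequalities: the left sides telescope to 0, and the right sides sum to 5 + (-2) + (-1) = 2. So 0 ≥ 2, which is false.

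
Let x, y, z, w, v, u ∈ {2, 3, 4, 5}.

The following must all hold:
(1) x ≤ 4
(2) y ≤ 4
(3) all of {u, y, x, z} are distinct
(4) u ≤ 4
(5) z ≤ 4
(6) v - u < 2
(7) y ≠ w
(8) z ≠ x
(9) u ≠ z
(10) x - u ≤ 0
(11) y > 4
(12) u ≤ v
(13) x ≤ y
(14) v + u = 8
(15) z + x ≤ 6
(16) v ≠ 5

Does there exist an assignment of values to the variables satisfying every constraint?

Unsatisfiable

Constraints 1, 2, 4, and 5 confine each of u, y, x, z to the 3 values {2, …, 4} (the domain already gives each ≥ 2).
Constraint 3 requires all 4 of them to be distinct, but only 3 values are available — impossible by the pigeonhole principle.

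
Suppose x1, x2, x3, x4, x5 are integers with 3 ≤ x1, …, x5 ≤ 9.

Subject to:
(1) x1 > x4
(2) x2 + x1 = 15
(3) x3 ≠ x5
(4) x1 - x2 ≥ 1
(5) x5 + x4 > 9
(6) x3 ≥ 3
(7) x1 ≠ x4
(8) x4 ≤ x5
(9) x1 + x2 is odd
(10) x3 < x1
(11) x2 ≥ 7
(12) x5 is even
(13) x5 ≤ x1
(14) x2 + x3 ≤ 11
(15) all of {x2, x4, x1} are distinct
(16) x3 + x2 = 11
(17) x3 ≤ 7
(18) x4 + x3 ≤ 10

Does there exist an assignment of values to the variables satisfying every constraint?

Satisfiable

Take x1 = 8, x2 = 7, x3 = 4, x4 = 5, x5 = 6. Then constraint 2: x2 + x1 = 15; constraint 4: x1 - x2 = 1; constraint 5: x5 + x4 = 11, and every other listed constraint is also met.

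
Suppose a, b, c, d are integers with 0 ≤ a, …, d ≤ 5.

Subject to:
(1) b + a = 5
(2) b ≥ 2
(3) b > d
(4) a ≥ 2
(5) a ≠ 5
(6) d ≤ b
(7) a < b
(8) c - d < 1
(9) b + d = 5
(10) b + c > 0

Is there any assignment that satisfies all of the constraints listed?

The assignment a = 2, b = 3, c = 0, d = 2 works:
  constraint 1 holds since b + a = 5.
  constraint 8 holds since c - d = -2.
  constraint 9 holds since b + d = 5.
The rest check out directly.

Satisfiable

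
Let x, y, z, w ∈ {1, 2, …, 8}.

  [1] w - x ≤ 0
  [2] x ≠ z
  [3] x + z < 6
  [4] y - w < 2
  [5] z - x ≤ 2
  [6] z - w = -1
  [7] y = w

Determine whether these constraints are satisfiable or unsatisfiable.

Satisfiable

Setting (x, y, z, w) = (2, 2, 1, 2) satisfies everything: constraint 1: w - x = 0; constraint 3: x + z = 3; constraint 4: y - w = 0, and the others follow.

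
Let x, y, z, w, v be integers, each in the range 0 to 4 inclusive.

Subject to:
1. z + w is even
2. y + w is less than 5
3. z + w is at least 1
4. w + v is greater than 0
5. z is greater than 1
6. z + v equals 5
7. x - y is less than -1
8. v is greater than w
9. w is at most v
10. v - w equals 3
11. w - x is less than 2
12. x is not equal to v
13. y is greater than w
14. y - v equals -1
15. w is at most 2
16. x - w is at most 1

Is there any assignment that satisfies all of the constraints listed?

Satisfiable

One satisfying assignment is x = 0, y = 2, z = 2, w = 0, v = 3.
For the less obvious constraints — constraint 2: y + w = 2; constraint 3: z + w = 2 — and the others hold by inspection.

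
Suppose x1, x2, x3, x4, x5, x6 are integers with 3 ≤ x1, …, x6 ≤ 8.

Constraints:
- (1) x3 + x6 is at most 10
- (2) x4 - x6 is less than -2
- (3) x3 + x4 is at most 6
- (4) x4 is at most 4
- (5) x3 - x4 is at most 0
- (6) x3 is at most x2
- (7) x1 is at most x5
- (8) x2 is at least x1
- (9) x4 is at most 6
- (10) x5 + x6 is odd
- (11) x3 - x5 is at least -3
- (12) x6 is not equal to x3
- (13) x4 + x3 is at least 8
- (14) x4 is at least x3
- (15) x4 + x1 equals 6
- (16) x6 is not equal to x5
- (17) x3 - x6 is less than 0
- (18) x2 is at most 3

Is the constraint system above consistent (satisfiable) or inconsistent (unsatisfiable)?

From constraint 4: x4 ≤ 4. From constraints 6 and 18: x3 ≤ x2 ≤ 3. Hence x4 + x3 ≤ 7. But constraint 13 requires x4 + x3 ≥ 8, and 8 > 7. Contradiction.

Unsatisfiable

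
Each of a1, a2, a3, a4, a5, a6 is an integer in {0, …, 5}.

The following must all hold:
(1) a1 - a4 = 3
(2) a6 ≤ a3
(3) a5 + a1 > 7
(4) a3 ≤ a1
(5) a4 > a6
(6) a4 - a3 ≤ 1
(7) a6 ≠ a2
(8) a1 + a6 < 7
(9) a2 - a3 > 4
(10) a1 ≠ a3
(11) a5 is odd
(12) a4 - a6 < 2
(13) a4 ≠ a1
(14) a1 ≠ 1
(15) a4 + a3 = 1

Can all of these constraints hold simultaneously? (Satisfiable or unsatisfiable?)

Satisfiable

Take a1 = 4, a2 = 5, a3 = 0, a4 = 1, a5 = 5, a6 = 0. Then constraint 1: a1 - a4 = 3; constraint 3: a5 + a1 = 9, and every other listed constraint is also met.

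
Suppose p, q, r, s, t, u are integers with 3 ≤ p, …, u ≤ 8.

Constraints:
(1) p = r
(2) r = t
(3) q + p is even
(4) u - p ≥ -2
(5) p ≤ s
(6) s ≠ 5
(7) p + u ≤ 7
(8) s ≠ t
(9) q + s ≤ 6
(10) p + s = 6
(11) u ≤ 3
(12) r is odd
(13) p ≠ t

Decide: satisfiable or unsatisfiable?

Unsatisfiable

From constraints 1 and 2, p = r = t, so p = t. But constraint 13 says p ≠ t. Contradiction.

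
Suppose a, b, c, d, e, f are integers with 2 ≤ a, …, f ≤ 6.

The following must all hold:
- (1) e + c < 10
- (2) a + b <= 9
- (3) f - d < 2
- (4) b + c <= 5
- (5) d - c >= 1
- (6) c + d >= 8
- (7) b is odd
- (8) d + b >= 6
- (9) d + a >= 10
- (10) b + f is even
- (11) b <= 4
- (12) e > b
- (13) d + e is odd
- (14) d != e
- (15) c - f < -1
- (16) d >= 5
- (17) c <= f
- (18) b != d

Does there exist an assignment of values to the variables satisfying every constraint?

Satisfiable

Setting (a, b, c, d, e, f) = (5, 3, 2, 6, 5, 5) satisfies everything: constraint 1: e + c = 7; constraint 2: a + b = 8, and the others follow.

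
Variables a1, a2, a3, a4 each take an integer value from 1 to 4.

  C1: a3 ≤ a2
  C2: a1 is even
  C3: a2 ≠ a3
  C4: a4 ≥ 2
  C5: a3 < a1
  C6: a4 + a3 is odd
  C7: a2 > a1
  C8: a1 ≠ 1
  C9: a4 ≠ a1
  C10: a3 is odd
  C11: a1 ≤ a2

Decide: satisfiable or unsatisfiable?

The assignment a1 = 2, a2 = 4, a3 = 1, a4 = 4 works:
  constraint 2 holds since a1 = 2 is even.
  constraint 6 holds since a4 + a3 = 5 is odd.
  constraint 10 holds since a3 = 1 is odd.
The rest check out directly.

Satisfiable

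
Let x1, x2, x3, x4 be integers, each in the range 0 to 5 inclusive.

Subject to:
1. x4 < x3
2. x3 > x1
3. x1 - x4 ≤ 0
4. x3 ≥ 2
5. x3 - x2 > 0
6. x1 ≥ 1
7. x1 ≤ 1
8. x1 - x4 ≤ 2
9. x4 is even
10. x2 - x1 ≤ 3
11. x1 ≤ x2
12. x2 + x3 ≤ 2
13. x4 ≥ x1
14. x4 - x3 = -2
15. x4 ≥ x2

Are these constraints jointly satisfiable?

Unsatisfiable

From constraints 6 and 11: x2 ≥ x1 ≥ 1. From constraint 4: x3 ≥ 2. Hence x2 + x3 ≥ 3. But constraint 12 requires x2 + x3 ≤ 2, and 2 < 3. Contradiction.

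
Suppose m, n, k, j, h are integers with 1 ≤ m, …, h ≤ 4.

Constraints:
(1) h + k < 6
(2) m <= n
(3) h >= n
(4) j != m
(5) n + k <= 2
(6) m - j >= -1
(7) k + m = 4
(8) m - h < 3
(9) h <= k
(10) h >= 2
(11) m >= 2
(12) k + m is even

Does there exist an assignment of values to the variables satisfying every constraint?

From constraints 2 and 11: n ≥ m ≥ 2. From constraints 9 and 10: k ≥ h ≥ 2. Hence n + k ≥ 4. But constraint 5 requires n + k ≤ 2, and 2 < 4. Contradiction.

Unsatisfiable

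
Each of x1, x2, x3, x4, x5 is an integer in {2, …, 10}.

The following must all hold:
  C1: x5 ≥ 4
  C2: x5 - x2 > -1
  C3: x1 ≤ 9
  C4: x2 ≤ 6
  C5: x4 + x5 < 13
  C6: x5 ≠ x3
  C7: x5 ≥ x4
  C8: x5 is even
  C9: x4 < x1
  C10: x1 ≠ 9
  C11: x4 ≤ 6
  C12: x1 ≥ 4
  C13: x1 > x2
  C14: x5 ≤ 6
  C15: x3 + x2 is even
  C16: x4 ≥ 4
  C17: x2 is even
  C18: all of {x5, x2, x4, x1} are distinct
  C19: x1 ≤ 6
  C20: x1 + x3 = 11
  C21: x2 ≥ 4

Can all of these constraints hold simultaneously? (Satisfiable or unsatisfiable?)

Unsatisfiable

Constraints 1, 4, 11, 12, 14, 16, 19, and 21 confine each of x5, x2, x4, x1 to the 3 values {4, …, 6}.
Constraint 18 requires all 4 of them to be distinct, but only 3 values are available — impossible by the pigeonhole principle.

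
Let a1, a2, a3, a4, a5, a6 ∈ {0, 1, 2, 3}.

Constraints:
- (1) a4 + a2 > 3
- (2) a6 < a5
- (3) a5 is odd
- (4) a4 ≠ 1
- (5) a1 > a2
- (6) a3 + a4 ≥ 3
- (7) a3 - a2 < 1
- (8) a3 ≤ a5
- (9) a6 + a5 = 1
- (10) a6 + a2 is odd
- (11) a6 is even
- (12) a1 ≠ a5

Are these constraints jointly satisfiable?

Try a1 = 2, a2 = 1, a3 = 1, a4 = 3, a5 = 1, a6 = 0.
Check constraint 1: a4 + a2 = 4; constraint 6: a3 + a4 = 4; constraint 7: a3 - a2 = 0. The remaining constraints are straightforward to verify.

Satisfiable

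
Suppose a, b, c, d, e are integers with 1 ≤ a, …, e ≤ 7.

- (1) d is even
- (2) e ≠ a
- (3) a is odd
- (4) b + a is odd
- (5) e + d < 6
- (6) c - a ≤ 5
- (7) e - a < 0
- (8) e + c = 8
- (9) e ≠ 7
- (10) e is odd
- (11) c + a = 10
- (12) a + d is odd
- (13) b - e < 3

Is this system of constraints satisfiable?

One satisfying assignment is a = 3, b = 2, c = 7, d = 2, e = 1.
For the less obvious constraints — constraint 5: e + d = 3; constraint 6: c - a = 4; constraint 7: e - a = -2 — and the others hold by inspection.

Satisfiable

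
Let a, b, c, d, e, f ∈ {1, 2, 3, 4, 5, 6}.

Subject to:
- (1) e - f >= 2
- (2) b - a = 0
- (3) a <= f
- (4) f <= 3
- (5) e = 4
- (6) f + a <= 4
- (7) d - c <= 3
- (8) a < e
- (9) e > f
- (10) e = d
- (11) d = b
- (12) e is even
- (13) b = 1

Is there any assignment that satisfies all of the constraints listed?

Constraint 5 fixes e = 4 and constraint 13 fixes b = 1. Constraints 10 and 11 give e = d = b, so e = b. But 4 ≠ 1 — contradiction.

Unsatisfiable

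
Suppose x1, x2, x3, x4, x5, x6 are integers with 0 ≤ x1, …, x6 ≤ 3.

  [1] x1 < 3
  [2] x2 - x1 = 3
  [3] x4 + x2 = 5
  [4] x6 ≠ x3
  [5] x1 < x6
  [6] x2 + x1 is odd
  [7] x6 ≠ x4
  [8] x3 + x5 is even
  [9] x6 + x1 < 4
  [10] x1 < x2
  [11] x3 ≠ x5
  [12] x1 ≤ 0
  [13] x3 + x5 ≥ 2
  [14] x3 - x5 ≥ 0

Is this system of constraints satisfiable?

Setting (x1, x2, x3, x4, x5, x6) = (0, 3, 3, 2, 1, 1) satisfies everything: constraint 2: x2 - x1 = 3; constraint 3: x4 + x2 = 5; constraint 9: x6 + x1 = 1, and the others follow.

Satisfiable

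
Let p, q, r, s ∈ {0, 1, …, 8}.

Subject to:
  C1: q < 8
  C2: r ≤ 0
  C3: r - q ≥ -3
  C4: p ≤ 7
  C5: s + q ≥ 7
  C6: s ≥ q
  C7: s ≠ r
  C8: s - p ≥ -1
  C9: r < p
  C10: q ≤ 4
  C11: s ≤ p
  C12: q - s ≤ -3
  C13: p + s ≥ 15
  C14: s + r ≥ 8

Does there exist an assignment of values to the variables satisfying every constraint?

Unsatisfiable

From constraints 4 and 11: s ≤ p ≤ 7. From constraint 2: r ≤ 0. Hence s + r ≤ 7. But constraint 14 requires s + r ≥ 8, and 8 > 7. Contradiction.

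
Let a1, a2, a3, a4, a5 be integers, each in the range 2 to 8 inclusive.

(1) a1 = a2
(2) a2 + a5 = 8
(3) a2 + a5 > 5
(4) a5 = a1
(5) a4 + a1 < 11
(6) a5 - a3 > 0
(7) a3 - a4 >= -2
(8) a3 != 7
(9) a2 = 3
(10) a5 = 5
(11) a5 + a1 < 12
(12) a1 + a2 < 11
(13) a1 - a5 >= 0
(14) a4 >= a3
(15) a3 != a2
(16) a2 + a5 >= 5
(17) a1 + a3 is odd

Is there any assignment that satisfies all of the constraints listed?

Constraint 10 fixes a5 = 5 and constraint 9 fixes a2 = 3. Constraints 1 and 4 give a5 = a1 = a2, so a5 = a2. But 5 ≠ 3 — contradiction.

Unsatisfiable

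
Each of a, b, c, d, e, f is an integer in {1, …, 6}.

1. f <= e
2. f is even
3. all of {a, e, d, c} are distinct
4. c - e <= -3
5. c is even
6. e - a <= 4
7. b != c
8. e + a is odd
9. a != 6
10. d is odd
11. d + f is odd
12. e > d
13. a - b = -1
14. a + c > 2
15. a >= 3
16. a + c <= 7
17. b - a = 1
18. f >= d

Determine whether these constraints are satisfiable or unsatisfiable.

Satisfiable

One satisfying assignment is a = 3, b = 4, c = 2, d = 1, e = 6, f = 2.
For the less obvious constraints — constraint 4: c - e = -4; constraint 6: e - a = 3 — and the others hold by inspection.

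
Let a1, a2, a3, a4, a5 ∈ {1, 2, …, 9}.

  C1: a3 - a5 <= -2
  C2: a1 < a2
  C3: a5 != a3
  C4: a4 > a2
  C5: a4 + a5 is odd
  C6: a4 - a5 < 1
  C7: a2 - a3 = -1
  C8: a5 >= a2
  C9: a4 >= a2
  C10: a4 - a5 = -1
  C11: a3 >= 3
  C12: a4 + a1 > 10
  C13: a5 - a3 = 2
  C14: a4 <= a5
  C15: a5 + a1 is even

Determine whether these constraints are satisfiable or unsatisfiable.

One satisfying assignment is a1 = 4, a2 = 5, a3 = 6, a4 = 7, a5 = 8.
For the less obvious constraints — constraint 1: a3 - a5 = -2; constraint 6: a4 - a5 = -1; constraint 7: a2 - a3 = -1 — and the others hold by inspection.

Satisfiable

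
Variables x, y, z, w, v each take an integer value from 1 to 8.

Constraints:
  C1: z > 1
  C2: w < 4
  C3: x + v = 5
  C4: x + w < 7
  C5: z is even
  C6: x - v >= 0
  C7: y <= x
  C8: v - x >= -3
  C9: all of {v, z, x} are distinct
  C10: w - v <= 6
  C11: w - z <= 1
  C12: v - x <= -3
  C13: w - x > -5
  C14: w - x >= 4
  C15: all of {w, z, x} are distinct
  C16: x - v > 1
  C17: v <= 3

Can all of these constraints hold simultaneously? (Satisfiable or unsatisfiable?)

Constraints 10, 12, and 14 give w − x ≥ 4, x − v ≥ 3, v − w ≥ -6.
Adding all 3 inequalities: the left sides telescope to 0, and the right sides sum to 4 + 3 + (-6) = 1. So 0 ≥ 1, which is false.

Unsatisfiable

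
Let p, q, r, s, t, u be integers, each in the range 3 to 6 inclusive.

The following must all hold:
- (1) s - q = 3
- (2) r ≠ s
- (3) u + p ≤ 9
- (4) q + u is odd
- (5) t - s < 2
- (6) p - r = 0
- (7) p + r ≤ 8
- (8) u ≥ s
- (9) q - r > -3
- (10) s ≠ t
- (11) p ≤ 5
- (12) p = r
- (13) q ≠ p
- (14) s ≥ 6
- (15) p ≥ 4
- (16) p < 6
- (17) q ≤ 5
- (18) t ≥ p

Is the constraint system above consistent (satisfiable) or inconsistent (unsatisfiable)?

From constraints 8 and 14: u ≥ s ≥ 6. From constraint 15: p ≥ 4. Hence u + p ≥ 10. But constraint 3 requires u + p ≤ 9, and 9 < 10. Contradiction.

Unsatisfiable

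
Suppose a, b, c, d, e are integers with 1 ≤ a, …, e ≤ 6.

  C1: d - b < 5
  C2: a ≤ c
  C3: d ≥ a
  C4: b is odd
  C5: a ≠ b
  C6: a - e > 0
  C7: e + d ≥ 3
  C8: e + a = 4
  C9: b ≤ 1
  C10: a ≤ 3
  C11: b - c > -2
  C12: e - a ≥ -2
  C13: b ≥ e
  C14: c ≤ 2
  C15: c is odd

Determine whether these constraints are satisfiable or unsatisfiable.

Unsatisfiable

From constraints 9 and 13: e ≤ b ≤ 1. From constraints 2 and 14: a ≤ c ≤ 2. Hence e + a ≤ 3. But constraint 8 requires e + a = 4, and 4 > 3. Contradiction.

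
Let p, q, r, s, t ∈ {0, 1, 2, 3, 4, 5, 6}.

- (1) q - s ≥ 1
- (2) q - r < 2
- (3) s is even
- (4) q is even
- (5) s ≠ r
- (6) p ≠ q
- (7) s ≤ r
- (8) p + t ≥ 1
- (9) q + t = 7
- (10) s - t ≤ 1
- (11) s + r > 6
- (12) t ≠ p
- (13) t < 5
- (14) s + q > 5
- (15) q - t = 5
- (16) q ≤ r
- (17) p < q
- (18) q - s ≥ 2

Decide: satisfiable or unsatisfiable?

Satisfiable

Setting (p, q, r, s, t) = (2, 6, 6, 2, 1) satisfies everything: constraint 1: q - s = 4; constraint 2: q - r = 0; constraint 8: p + t = 3, and the others follow.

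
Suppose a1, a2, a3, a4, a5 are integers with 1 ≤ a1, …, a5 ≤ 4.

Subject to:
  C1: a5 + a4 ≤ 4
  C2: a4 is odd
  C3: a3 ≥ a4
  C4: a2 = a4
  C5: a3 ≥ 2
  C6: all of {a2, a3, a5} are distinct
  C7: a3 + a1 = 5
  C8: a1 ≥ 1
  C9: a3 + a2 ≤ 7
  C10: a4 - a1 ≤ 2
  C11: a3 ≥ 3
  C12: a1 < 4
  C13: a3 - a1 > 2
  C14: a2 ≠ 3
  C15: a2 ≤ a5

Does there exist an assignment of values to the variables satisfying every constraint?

Take a1 = 1, a2 = 1, a3 = 4, a4 = 1, a5 = 3. Then constraint 1: a5 + a4 = 4; constraint 7: a3 + a1 = 5, and every other listed constraint is also met.

Satisfiable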